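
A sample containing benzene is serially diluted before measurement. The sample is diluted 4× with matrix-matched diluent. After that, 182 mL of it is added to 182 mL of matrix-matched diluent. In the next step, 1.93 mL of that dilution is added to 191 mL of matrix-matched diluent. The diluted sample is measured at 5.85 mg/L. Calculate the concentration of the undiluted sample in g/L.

4.68 g/L

Overall dilution factor = 4 × 2 × 99.96 = 800.
Original = 5.85 mg/L × 800 = 4678 mg/L = 4.68 g/L.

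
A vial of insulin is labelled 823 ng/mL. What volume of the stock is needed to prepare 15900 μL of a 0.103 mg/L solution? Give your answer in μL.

1990 μL

0.103 mg/L = 103 ng/mL.
V₁ = C₂V₂/C₁ = 103 × 15900 / 823 = 1990 μL.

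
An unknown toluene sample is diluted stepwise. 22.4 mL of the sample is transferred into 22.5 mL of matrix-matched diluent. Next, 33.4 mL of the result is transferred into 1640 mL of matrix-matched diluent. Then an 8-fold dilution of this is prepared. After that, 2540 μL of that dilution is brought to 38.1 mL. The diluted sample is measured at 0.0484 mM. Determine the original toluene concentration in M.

0.583 M

Overall dilution factor = 2.004 × 50.10 × 8 × 15 = 1.21 × 10⁴.
Original = 0.0484 mM × 1.21 × 10⁴ = 583 mM = 0.583 M.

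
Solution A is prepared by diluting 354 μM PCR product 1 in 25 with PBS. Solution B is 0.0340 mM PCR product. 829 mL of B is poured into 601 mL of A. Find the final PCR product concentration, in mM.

C_A = 354 μM / 25 = 14.2 μM.
C_B = 0.0340 mM = 34.0 μM.
C_mix = (C_A·V_A + C_B·V_B)/(V_A + V_B) = (14.2×601 + 34.0×829) / 1430 = 25.7 μM = 0.0257 mM.

0.0257 mM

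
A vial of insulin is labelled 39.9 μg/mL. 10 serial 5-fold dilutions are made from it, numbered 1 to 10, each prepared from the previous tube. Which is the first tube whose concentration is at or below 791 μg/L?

tube 3

Tube n has concentration 39.9 μg/mL / 5ⁿ.
Need 5ⁿ ≥ 39.9 μg/mL / 791 μg/L = 50.4, so n ≥ 2.44.
First such tube: n = 3.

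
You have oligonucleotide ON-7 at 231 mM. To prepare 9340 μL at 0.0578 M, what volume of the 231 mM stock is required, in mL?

0.0578 M = 57.8 mM.
V₁ = C₂V₂/C₁ = 57.8 × 9340 / 231 = 2337 μL = 2.34 mL.

2.34 mL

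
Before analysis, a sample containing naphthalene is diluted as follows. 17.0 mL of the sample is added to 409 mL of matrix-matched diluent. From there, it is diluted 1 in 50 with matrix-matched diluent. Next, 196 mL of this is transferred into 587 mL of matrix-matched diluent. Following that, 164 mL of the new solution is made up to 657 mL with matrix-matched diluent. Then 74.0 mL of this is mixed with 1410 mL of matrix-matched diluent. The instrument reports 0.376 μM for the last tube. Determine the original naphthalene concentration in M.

0.151 M

Overall dilution factor = 25.06 × 50 × 3.995 × 4.006 × 20.05 = 4.02 × 10⁵.
Original = 0.376 μM × 4.02 × 10⁵ = 1.51 × 10⁵ μM = 0.151 M.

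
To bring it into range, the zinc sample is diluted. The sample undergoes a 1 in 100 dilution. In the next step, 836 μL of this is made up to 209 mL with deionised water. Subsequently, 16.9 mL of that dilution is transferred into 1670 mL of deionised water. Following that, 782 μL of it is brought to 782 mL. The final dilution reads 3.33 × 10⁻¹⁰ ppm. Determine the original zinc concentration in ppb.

Overall dilution factor = 100 × 250 × 99.82 × 1000 = 2.50 × 10⁹.
Original = 3.33 × 10⁻¹⁰ ppm × 2.50 × 10⁹ = 0.831 ppm = 831 ppb.

831 ppb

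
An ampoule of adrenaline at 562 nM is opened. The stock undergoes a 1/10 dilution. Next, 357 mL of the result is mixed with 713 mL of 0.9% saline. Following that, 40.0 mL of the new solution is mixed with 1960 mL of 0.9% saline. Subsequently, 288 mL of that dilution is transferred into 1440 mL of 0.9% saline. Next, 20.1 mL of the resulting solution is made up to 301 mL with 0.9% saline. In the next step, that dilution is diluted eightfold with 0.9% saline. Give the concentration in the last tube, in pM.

0.522 pM

Overall dilution factor = 10 × 2.997 × 50 × 6 × 14.98 × 8 = 1.08 × 10⁶.
562 nM / 1.08 × 10⁶ = 5.22 × 10⁻⁴ nM = 0.522 pM.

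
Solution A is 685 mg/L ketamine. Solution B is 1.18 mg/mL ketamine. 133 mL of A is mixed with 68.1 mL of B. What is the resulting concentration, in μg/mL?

C_B = 1.18 mg/mL = 1180 mg/L.
C_mix = (C_A·V_A + C_B·V_B)/(V_A + V_B) = (685×133 + 1180×68.1) / 201.1 = 853 mg/L = 853 μg/mL.

853 μg/mL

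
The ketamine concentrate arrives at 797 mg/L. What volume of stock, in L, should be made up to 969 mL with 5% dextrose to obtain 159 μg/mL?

0.193 L

159 μg/mL = 159 mg/L.
V₁ = C₂V₂/C₁ = 159 × 969 / 797 = 193 mL = 0.193 L.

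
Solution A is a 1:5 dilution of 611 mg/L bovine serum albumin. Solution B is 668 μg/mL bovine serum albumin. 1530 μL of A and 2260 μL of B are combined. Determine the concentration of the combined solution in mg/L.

448 mg/L

C_A = 611 mg/L / 5 = 122 mg/L.
C_B = 668 μg/mL = 668 mg/L.
C_mix = (C_A·V_A + C_B·V_B)/(V_A + V_B) = (122×1530 + 668×2260) / 3790 = 448 mg/L.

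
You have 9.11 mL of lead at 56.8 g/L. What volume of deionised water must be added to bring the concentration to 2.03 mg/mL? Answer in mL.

2.03 mg/mL = 2.03 g/L.
V₂ = C₁V₁/C₂ = 56.8 × 9.11 / 2.03 = 255 mL.
Diluent to add = V₂ − V₁ = 255 − 9.11 = 246 mL.

246 mL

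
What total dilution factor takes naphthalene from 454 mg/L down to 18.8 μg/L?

2.41 × 10⁴

Factor = C₀/C_target = 454 mg/L / 18.8 μg/L = 2.41 × 10⁴.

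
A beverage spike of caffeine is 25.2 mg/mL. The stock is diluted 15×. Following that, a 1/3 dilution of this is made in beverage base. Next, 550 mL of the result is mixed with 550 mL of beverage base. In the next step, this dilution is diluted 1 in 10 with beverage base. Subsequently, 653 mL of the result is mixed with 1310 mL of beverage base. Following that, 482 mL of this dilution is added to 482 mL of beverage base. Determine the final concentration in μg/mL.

4.66 μg/mL

Overall dilution factor = 15 × 3 × 2 × 10 × 3.006 × 2 = 5411.
25.2 mg/mL / 5411 = 4.66 × 10⁻³ mg/mL = 4.66 μg/mL.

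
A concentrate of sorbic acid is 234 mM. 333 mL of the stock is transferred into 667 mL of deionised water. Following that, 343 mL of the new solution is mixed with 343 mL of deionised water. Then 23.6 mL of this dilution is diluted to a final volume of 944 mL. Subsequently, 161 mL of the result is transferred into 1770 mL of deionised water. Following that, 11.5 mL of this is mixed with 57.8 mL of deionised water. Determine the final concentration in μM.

13.5 μM

Overall dilution factor = 3.003 × 2 × 40 × 11.99 × 6.026 = 1.74 × 10⁴.
234 mM / 1.74 × 10⁴ = 0.0135 mM = 13.5 μM.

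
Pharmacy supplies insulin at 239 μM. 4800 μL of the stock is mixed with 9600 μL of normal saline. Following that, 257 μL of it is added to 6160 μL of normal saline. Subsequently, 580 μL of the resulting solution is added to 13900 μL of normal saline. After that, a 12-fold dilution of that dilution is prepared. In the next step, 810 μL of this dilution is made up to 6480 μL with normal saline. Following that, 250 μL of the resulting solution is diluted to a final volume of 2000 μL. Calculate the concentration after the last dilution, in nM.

Overall dilution factor = 3 × 24.97 × 24.97 × 12 × 8 × 8 = 1.44 × 10⁶.
239 μM / 1.44 × 10⁶ = 1.66 × 10⁻⁴ μM = 0.166 nM.

0.166 nM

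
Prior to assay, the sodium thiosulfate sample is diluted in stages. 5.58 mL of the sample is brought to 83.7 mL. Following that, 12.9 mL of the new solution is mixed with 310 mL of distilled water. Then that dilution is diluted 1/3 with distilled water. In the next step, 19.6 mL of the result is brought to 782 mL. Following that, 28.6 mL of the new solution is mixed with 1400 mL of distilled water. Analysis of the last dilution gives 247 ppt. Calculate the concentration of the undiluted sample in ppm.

Overall dilution factor = 15 × 25.03 × 3 × 39.90 × 49.95 = 2.24 × 10⁶.
Original = 247 ppt × 2.24 × 10⁶ = 5.54 × 10⁸ ppt = 554 ppm.

554 ppm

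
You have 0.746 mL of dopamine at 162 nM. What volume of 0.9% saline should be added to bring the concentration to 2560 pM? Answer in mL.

46.5 mL

2560 pM = 2.56 nM.
V₂ = C₁V₁/C₂ = 162 × 0.746 / 2.56 = 47.2 mL.
Diluent to add = V₂ − V₁ = 47.2 − 0.746 = 46.5 mL.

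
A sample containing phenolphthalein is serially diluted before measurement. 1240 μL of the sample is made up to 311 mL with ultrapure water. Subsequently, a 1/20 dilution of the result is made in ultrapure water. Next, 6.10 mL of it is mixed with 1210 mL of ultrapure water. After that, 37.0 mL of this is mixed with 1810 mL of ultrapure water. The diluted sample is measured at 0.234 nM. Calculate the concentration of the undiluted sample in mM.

Overall dilution factor = 250.8 × 20 × 199.4 × 49.92 = 4.99 × 10⁷.
Original = 0.234 nM × 4.99 × 10⁷ = 1.17 × 10⁷ nM = 11.7 mM.

11.7 mM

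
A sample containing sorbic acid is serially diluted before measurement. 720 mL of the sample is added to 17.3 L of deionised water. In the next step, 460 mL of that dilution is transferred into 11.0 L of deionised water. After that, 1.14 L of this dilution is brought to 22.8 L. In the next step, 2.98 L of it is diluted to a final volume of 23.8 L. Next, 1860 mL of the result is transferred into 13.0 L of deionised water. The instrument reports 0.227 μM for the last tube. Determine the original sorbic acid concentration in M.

0.181 M

Overall dilution factor = 25.03 × 24.91 × 20 × 7.987 × 7.989 = 7.96 × 10⁵.
Original = 0.227 μM × 7.96 × 10⁵ = 1.81 × 10⁵ μM = 0.181 M.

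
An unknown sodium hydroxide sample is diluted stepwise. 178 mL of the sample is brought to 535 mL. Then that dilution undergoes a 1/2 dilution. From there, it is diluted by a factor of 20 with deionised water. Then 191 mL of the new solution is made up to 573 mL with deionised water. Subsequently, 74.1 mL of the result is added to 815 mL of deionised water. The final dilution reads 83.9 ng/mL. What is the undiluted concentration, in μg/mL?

Overall dilution factor = 3.006 × 2 × 20 × 3 × 12.00 = 4328.
Original = 83.9 ng/mL × 4328 = 3.63 × 10⁵ ng/mL = 363 μg/mL.

363 μg/mL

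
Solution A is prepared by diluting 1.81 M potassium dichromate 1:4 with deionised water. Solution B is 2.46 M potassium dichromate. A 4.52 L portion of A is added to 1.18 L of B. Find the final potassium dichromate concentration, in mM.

868 mM

C_A = 1.81 M / 4 = 0.453 M.
C_mix = (C_A·V_A + C_B·V_B)/(V_A + V_B) = (0.453×4.52 + 2.46×1.18) / 5.700 = 0.868 M = 868 mM.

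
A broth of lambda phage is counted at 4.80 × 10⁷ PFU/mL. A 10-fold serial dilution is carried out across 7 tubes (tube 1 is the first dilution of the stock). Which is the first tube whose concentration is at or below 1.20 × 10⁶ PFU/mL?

tube 2

Tube n has concentration 4.80 × 10⁷ PFU/mL / 10ⁿ.
Need 10ⁿ ≥ 4.80 × 10⁷ PFU/mL / 1.20 × 10⁶ PFU/mL = 40.0, so n ≥ 1.60.
First such tube: n = 2.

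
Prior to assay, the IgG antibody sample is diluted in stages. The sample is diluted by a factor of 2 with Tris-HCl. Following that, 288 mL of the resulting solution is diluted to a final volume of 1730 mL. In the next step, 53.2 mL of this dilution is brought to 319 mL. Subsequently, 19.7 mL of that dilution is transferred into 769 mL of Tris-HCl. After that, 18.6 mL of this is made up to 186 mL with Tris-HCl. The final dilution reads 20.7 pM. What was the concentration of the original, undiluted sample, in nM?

Overall dilution factor = 2 × 6.007 × 5.996 × 40.04 × 10 = 2.88 × 10⁴.
Original = 20.7 pM × 2.88 × 10⁴ = 5.97 × 10⁵ pM = 597 nM.

597 nM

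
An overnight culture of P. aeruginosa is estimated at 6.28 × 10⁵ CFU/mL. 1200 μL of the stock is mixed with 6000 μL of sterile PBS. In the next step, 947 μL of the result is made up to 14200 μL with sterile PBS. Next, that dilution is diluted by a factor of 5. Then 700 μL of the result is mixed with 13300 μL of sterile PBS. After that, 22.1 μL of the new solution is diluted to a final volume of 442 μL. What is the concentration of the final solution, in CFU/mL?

3.49 CFU/mL

Overall dilution factor = 6 × 14.99 × 5 × 20 × 20 = 1.80 × 10⁵.
6.28 × 10⁵ CFU/mL / 1.80 × 10⁵ = 3.49 CFU/mL.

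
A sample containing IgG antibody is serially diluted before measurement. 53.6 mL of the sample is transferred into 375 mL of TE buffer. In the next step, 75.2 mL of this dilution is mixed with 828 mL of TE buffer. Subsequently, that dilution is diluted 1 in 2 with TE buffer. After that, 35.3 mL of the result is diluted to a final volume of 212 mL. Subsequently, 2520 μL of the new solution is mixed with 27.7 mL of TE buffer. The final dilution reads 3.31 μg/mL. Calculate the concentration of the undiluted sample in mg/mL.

45.8 mg/mL

Overall dilution factor = 7.996 × 12.01 × 2 × 6.006 × 11.99 = 1.38 × 10⁴.
Original = 3.31 μg/mL × 1.38 × 10⁴ = 4.58 × 10⁴ μg/mL = 45.8 mg/mL.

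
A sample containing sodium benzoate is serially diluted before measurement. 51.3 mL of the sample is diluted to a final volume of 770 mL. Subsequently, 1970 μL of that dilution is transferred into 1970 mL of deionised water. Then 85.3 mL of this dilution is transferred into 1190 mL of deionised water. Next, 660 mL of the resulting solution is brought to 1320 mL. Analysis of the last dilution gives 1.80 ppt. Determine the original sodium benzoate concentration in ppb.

Overall dilution factor = 15.01 × 1001 × 14.95 × 2 = 4.49 × 10⁵.
Original = 1.80 ppt × 4.49 × 10⁵ = 8.09 × 10⁵ ppt = 809 ppb.

809 ppb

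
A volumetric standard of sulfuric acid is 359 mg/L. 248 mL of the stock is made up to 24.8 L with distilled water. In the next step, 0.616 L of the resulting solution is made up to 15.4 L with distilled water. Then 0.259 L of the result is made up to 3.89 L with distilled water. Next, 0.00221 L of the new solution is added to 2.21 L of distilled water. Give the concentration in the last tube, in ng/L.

9.55 ng/L

Overall dilution factor = 100 × 25 × 15.02 × 1001 = 3.76 × 10⁷.
359 mg/L / 3.76 × 10⁷ = 9.55 × 10⁻⁶ mg/L = 9.55 ng/L.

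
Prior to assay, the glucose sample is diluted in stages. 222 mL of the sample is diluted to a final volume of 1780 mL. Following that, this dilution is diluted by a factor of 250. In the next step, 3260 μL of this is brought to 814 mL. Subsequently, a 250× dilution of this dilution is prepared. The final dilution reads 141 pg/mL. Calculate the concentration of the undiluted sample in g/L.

17.6 g/L

Overall dilution factor = 8.018 × 250 × 249.7 × 250 = 1.25 × 10⁸.
Original = 141 pg/mL × 1.25 × 10⁸ = 1.76 × 10¹⁰ pg/mL = 17.6 g/L.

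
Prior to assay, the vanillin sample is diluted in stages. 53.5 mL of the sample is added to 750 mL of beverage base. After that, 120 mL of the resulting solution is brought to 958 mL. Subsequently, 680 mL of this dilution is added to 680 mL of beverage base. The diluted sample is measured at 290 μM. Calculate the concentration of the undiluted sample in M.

Overall dilution factor = 15.02 × 7.983 × 2 = 240.
Original = 290 μM × 240 = 6.95 × 10⁴ μM = 0.0695 M.

0.0695 M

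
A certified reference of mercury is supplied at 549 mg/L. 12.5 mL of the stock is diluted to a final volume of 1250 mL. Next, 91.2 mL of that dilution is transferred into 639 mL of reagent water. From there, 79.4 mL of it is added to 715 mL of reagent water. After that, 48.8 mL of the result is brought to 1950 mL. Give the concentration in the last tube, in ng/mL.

Overall dilution factor = 100 × 8.007 × 10.01 × 39.96 = 3.20 × 10⁵.
549 mg/L / 3.20 × 10⁵ = 1.72 × 10⁻³ mg/L = 1.72 ng/mL.

1.72 ng/mL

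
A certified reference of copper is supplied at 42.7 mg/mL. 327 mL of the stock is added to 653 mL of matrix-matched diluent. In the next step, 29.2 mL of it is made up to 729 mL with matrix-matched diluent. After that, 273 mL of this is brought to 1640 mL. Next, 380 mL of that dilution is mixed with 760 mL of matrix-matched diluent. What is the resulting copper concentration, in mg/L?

Overall dilution factor = 2.997 × 24.97 × 6.007 × 3 = 1348.
42.7 mg/mL / 1348 = 0.0317 mg/mL = 31.7 mg/L.

31.7 mg/L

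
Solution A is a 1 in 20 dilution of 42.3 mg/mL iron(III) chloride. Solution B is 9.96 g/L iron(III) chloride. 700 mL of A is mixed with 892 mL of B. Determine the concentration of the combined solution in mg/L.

6510 mg/L

C_A = 42.3 mg/mL / 20 = 2.11 mg/mL.
C_B = 9.96 g/L = 9.96 mg/mL.
C_mix = (C_A·V_A + C_B·V_B)/(V_A + V_B) = (2.11×700 + 9.96×892) / 1592 = 6.51 mg/mL = 6510 mg/L.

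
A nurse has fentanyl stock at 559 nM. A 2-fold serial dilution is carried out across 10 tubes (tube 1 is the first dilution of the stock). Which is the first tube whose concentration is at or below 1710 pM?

Tube n has concentration 559 nM / 2ⁿ.
Need 2ⁿ ≥ 559 nM / 1710 pM = 327, so n ≥ 8.35.
First such tube: n = 9.

tube 9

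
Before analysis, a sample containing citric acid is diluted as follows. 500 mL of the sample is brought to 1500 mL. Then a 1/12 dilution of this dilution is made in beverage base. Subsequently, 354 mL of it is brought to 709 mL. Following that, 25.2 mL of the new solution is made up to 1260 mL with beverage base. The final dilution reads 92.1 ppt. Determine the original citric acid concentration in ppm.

0.332 ppm

Overall dilution factor = 3 × 12 × 2.003 × 50 = 3605.
Original = 92.1 ppt × 3605 = 3.32 × 10⁵ ppt = 0.332 ppm.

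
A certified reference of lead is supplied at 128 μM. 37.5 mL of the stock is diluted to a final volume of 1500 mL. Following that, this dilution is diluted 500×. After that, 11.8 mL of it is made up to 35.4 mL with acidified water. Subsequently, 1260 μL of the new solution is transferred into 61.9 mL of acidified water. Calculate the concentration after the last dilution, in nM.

0.0426 nM

Overall dilution factor = 40 × 500 × 3 × 50.13 = 3.01 × 10⁶.
128 μM / 3.01 × 10⁶ = 4.26 × 10⁻⁵ μM = 0.0426 nM.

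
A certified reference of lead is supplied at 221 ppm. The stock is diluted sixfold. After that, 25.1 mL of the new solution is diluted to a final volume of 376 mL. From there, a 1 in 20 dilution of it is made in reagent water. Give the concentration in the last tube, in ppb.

Overall dilution factor = 6 × 14.98 × 20 = 1798.
221 ppm / 1798 = 0.123 ppm = 123 ppb.

123 ppb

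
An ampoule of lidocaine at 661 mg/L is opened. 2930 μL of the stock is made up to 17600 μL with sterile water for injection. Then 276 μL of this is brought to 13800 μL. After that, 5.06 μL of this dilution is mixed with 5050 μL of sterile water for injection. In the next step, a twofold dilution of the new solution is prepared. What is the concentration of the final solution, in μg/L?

Overall dilution factor = 6.007 × 50 × 999.0 × 2 = 6.00 × 10⁵.
661 mg/L / 6.00 × 10⁵ = 1.10 × 10⁻³ mg/L = 1.10 μg/L.

1.10 μg/L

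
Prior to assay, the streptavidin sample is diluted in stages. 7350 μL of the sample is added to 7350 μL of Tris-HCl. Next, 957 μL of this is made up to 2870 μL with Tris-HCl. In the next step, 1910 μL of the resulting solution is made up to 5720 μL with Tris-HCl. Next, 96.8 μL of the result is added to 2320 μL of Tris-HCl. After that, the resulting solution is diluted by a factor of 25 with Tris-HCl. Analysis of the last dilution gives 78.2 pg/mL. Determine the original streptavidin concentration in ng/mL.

Overall dilution factor = 2 × 2.999 × 2.995 × 24.97 × 25 = 1.12 × 10⁴.
Original = 78.2 pg/mL × 1.12 × 10⁴ = 8.77 × 10⁵ pg/mL = 877 ng/mL.

877 ng/mL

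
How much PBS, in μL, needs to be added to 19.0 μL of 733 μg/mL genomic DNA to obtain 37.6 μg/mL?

351 μL

V₂ = C₁V₁/C₂ = 733 × 19.0 / 37.6 = 370 μL.
Diluent to add = V₂ − V₁ = 370 − 19.0 = 351 μL.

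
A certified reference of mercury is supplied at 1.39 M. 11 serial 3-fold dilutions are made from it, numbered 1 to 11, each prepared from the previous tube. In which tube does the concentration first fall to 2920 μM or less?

tube 6

Tube n has concentration 1.39 M / 3ⁿ.
Need 3ⁿ ≥ 1.39 M / 2920 μM = 476, so n ≥ 5.61.
First such tube: n = 6.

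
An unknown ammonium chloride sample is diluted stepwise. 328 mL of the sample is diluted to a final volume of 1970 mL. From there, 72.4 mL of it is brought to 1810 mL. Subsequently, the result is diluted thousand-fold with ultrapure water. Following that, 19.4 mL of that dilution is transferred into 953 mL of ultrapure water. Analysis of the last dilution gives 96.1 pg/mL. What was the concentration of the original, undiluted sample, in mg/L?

Overall dilution factor = 6.006 × 25 × 1000 × 50.12 = 7.53 × 10⁶.
Original = 96.1 pg/mL × 7.53 × 10⁶ = 7.23 × 10⁸ pg/mL = 723 mg/L.

723 mg/L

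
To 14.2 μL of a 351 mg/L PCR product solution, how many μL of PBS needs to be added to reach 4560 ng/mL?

4560 ng/mL = 4.56 mg/L.
V₂ = C₁V₁/C₂ = 351 × 14.2 / 4.56 = 1093 μL.
Diluent to add = V₂ − V₁ = 1093 − 14.2 = 1080 μL.

1080 μL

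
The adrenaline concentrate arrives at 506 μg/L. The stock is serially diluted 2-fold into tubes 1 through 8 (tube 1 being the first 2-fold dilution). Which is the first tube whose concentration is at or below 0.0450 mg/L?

Tube n has concentration 506 μg/L / 2ⁿ.
Need 2ⁿ ≥ 506 μg/L / 0.0450 mg/L = 11.2, so n ≥ 3.49.
First such tube: n = 4.

tube 4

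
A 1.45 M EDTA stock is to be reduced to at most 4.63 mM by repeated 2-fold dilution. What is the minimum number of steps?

Need 2ⁿ ≥ 313, so n ≥ log(313)/log(2) = 8.29.
Minimum whole steps: n = 9.

9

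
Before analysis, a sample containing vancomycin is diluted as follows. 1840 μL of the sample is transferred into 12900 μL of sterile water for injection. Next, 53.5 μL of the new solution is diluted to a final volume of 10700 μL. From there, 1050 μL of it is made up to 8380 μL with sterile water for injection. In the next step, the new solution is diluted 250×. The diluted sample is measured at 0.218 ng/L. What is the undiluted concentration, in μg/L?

Overall dilution factor = 8.011 × 200 × 7.981 × 250 = 3.20 × 10⁶.
Original = 0.218 ng/L × 3.20 × 10⁶ = 6.97 × 10⁵ ng/L = 697 μg/L.

697 μg/L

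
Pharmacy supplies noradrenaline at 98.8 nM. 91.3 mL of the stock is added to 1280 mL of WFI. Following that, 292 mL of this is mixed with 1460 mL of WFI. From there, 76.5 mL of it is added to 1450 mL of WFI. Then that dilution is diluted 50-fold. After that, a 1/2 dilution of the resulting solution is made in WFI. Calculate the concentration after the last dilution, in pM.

0.549 pM

Overall dilution factor = 15.02 × 6 × 19.95 × 50 × 2 = 1.80 × 10⁵.
98.8 nM / 1.80 × 10⁵ = 5.49 × 10⁻⁴ nM = 0.549 pM.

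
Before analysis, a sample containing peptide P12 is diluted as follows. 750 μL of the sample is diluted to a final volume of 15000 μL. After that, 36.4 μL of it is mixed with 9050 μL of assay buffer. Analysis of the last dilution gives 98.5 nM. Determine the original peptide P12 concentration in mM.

Overall dilution factor = 20 × 249.6 = 4993.
Original = 98.5 nM × 4993 = 4.92 × 10⁵ nM = 0.492 mM.

0.492 mM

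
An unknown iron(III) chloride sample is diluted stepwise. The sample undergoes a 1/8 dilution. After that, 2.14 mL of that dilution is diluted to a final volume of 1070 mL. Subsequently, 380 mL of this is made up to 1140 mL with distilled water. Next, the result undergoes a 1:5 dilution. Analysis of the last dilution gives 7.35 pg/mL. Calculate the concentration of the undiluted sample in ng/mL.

Overall dilution factor = 8 × 500 × 3 × 5 = 6.00 × 10⁴.
Original = 7.35 pg/mL × 6.00 × 10⁴ = 4.41 × 10⁵ pg/mL = 441 ng/mL.

441 ng/mL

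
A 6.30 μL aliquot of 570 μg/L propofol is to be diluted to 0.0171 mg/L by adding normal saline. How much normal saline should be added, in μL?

0.0171 mg/L = 17.1 μg/L.
V₂ = C₁V₁/C₂ = 570 × 6.30 / 17.1 = 210 μL.
Diluent to add = V₂ − V₁ = 210 − 6.30 = 204 μL.

204 μL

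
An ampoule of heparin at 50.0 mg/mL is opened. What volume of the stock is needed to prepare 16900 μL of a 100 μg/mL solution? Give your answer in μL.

100 μg/mL = 0.100 mg/mL.
V₁ = C₂V₂/C₁ = 0.100 × 16900 / 50.0 = 33.8 μL.

33.8 μL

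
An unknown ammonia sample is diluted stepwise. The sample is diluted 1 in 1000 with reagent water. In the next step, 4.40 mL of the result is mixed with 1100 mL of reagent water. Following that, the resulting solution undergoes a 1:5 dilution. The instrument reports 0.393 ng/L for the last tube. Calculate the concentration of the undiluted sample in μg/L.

Overall dilution factor = 1000 × 251 × 5 = 1.25 × 10⁶.
Original = 0.393 ng/L × 1.25 × 10⁶ = 4.93 × 10⁵ ng/L = 493 μg/L.

493 μg/L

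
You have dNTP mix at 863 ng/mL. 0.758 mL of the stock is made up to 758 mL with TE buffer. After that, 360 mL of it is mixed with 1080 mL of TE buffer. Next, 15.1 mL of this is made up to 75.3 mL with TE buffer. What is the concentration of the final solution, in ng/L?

Overall dilution factor = 1000 × 4 × 4.987 = 1.99 × 10⁴.
863 ng/mL / 1.99 × 10⁴ = 0.0433 ng/mL = 43.3 ng/L.

43.3 ng/L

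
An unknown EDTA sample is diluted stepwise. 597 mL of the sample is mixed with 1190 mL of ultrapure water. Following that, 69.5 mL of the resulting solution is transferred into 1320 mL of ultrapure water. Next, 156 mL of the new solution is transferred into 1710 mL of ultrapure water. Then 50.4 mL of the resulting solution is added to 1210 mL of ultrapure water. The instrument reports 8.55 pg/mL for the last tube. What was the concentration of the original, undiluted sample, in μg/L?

Overall dilution factor = 2.993 × 19.99 × 11.96 × 25.01 = 1.79 × 10⁴.
Original = 8.55 pg/mL × 1.79 × 10⁴ = 1.53 × 10⁵ pg/mL = 153 μg/L.

153 μg/L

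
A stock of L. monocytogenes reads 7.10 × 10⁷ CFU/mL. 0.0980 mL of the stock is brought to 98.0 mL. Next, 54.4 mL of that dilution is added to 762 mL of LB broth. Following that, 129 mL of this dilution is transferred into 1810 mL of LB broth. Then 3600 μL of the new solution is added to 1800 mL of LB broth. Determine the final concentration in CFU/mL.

Overall dilution factor = 1000 × 15.01 × 15.03 × 501 = 1.13 × 10⁸.
7.10 × 10⁷ CFU/mL / 1.13 × 10⁸ = 0.628 CFU/mL.

0.628 CFU/mL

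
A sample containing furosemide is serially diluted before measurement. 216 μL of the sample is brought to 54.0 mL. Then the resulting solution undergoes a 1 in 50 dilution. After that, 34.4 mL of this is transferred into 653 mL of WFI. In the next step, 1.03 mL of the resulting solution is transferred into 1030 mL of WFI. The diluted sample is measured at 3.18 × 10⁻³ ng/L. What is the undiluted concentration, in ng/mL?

795 ng/mL

Overall dilution factor = 250 × 50 × 19.98 × 1001 = 2.50 × 10⁸.
Original = 3.18 × 10⁻³ ng/L × 2.50 × 10⁸ = 7.95 × 10⁵ ng/L = 795 ng/mL.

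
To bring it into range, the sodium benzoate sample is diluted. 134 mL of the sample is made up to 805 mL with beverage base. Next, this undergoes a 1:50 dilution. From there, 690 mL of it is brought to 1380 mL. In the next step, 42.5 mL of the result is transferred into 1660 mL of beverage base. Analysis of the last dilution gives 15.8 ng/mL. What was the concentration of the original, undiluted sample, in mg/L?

380 mg/L

Overall dilution factor = 6.007 × 50 × 2 × 40.06 = 2.41 × 10⁴.
Original = 15.8 ng/mL × 2.41 × 10⁴ = 3.80 × 10⁵ ng/mL = 380 mg/L.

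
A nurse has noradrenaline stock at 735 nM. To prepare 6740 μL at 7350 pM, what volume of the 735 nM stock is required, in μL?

7350 pM = 7.35 nM.
V₁ = C₂V₂/C₁ = 7.35 × 6740 / 735 = 67.4 μL.

67.4 μL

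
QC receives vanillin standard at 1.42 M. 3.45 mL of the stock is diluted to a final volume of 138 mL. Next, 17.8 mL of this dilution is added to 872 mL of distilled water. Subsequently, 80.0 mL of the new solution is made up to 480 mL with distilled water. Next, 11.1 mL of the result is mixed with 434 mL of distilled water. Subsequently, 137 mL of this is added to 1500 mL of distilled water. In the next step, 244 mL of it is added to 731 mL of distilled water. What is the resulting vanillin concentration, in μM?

Overall dilution factor = 40 × 49.99 × 6 × 40.10 × 11.95 × 3.996 = 2.30 × 10⁷.
1.42 M / 2.30 × 10⁷ = 6.18 × 10⁻⁸ M = 0.0618 μM.

0.0618 μM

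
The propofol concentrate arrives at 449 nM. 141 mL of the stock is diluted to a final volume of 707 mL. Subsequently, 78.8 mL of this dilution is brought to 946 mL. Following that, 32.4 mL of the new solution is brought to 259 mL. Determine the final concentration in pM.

933 pM

Overall dilution factor = 5.014 × 12.01 × 7.994 = 481.
449 nM / 481 = 0.933 nM = 933 pM.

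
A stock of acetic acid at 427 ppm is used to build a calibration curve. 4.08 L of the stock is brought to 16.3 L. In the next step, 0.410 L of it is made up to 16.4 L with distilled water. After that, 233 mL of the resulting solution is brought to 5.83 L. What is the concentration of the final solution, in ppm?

0.107 ppm

Overall dilution factor = 3.995 × 40 × 25.02 = 3999.
427 ppm / 3999 = 0.107 ppm.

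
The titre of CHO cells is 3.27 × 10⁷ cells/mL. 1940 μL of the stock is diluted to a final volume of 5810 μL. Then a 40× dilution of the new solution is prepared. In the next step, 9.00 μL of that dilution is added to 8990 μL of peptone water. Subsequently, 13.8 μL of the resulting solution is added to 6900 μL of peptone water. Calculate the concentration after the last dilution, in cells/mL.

Overall dilution factor = 2.995 × 40 × 999.9 × 501 = 6.00 × 10⁷.
3.27 × 10⁷ cells/mL / 6.00 × 10⁷ = 0.545 cells/mL.

0.545 cells/mL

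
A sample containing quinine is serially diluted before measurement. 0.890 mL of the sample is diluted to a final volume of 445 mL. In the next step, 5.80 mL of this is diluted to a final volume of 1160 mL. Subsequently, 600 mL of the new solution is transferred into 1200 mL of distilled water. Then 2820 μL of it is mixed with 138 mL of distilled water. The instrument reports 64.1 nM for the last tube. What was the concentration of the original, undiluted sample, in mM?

Overall dilution factor = 500 × 200 × 3 × 49.94 = 1.50 × 10⁷.
Original = 64.1 nM × 1.50 × 10⁷ = 9.60 × 10⁸ nM = 960 mM.

960 mM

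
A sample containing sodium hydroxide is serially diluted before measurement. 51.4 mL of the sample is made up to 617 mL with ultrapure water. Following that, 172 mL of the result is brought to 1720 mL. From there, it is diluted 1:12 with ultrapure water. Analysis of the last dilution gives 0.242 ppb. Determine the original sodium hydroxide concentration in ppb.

349 ppb

Overall dilution factor = 12.00 × 10 × 12 = 1440.
Original = 0.242 ppb × 1440 = 349 ppb.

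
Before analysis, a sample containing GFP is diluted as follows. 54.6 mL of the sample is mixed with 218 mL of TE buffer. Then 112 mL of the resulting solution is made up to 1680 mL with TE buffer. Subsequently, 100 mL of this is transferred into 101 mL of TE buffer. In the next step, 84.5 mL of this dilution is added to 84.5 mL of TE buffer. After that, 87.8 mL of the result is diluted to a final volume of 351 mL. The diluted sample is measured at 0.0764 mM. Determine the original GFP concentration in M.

0.0920 M

Overall dilution factor = 4.993 × 15 × 2.010 × 2 × 3.998 = 1204.
Original = 0.0764 mM × 1204 = 92.0 mM = 0.0920 M.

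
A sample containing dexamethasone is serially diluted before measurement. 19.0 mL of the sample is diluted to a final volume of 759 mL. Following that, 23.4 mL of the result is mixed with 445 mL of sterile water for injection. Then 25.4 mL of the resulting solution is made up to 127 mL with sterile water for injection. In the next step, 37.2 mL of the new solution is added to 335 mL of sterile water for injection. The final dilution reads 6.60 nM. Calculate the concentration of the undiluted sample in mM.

0.264 mM

Overall dilution factor = 39.95 × 20.02 × 5 × 10.01 = 4.00 × 10⁴.
Original = 6.60 nM × 4.00 × 10⁴ = 2.64 × 10⁵ nM = 0.264 mM.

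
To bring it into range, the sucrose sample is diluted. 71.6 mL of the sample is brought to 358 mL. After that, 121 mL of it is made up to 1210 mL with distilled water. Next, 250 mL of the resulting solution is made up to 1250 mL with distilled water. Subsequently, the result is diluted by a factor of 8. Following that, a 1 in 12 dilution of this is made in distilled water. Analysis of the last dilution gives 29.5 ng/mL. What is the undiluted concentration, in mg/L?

708 mg/L

Overall dilution factor = 5 × 10 × 5 × 8 × 12 = 2.40 × 10⁴.
Original = 29.5 ng/mL × 2.40 × 10⁴ = 7.08 × 10⁵ ng/mL = 708 mg/L.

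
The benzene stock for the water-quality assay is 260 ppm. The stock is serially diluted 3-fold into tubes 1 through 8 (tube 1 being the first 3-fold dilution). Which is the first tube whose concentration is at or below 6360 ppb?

Tube n has concentration 260 ppm / 3ⁿ.
Need 3ⁿ ≥ 260 ppm / 6360 ppb = 40.9, so n ≥ 3.38.
First such tube: n = 4.

tube 4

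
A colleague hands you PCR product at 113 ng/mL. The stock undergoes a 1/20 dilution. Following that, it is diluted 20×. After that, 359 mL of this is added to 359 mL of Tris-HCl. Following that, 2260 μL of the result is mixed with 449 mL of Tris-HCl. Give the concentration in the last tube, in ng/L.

Overall dilution factor = 20 × 20 × 2 × 199.7 = 1.60 × 10⁵.
113 ng/mL / 1.60 × 10⁵ = 7.07 × 10⁻⁴ ng/mL = 0.707 ng/L.

0.707 ng/L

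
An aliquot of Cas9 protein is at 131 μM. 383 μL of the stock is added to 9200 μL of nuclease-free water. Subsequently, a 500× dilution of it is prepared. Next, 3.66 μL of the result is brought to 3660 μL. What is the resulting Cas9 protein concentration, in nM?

Overall dilution factor = 25.02 × 500 × 1000 = 1.25 × 10⁷.
131 μM / 1.25 × 10⁷ = 1.05 × 10⁻⁵ μM = 0.0105 nM.

0.0105 nM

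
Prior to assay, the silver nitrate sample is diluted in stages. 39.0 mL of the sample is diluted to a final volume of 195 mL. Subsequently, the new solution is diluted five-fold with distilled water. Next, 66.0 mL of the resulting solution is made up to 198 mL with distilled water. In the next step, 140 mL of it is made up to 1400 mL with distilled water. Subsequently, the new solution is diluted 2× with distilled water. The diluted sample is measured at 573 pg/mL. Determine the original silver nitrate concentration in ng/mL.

860 ng/mL

Overall dilution factor = 5 × 5 × 3 × 10 × 2 = 1500.
Original = 573 pg/mL × 1500 = 8.60 × 10⁵ pg/mL = 860 ng/mL.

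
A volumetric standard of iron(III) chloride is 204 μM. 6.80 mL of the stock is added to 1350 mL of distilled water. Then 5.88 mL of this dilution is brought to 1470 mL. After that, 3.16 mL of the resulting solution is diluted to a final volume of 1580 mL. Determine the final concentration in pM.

Overall dilution factor = 199.5 × 250 × 500 = 2.49 × 10⁷.
204 μM / 2.49 × 10⁷ = 8.18 × 10⁻⁶ μM = 8.18 pM.

8.18 pM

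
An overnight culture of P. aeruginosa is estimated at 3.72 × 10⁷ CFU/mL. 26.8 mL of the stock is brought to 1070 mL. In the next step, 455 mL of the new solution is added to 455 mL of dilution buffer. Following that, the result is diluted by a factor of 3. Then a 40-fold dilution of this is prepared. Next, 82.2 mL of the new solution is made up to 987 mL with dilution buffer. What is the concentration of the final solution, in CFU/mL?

323 CFU/mL

Overall dilution factor = 39.93 × 2 × 3 × 40 × 12.01 = 1.15 × 10⁵.
3.72 × 10⁷ CFU/mL / 1.15 × 10⁵ = 323 CFU/mL.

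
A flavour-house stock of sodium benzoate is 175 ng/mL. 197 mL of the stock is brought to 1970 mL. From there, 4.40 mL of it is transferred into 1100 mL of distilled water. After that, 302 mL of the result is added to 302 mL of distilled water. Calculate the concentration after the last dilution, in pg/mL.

Overall dilution factor = 10 × 251 × 2 = 5020.
175 ng/mL / 5020 = 0.0349 ng/mL = 34.9 pg/mL.

34.9 pg/mL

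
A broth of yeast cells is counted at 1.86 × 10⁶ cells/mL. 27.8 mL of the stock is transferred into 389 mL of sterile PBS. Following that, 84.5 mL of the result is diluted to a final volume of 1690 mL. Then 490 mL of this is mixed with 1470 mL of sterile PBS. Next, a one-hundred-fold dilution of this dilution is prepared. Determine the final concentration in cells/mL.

Overall dilution factor = 14.99 × 20 × 4 × 100 = 1.20 × 10⁵.
1.86 × 10⁶ cells/mL / 1.20 × 10⁵ = 15.5 cells/mL.

15.5 cells/mL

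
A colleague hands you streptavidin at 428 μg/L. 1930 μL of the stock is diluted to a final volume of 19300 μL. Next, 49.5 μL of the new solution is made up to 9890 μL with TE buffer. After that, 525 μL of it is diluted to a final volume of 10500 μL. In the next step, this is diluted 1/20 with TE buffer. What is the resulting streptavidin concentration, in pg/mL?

0.536 pg/mL

Overall dilution factor = 10 × 199.8 × 20 × 20 = 7.99 × 10⁵.
428 μg/L / 7.99 × 10⁵ = 5.36 × 10⁻⁴ μg/L = 0.536 pg/mL.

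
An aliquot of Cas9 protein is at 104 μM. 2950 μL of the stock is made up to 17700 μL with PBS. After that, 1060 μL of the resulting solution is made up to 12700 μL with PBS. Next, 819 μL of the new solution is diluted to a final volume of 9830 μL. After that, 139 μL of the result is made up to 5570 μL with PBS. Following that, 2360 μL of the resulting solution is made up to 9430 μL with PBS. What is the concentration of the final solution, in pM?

Overall dilution factor = 6 × 11.98 × 12.00 × 40.07 × 3.996 = 1.38 × 10⁵.
104 μM / 1.38 × 10⁵ = 7.53 × 10⁻⁴ μM = 753 pM.

753 pM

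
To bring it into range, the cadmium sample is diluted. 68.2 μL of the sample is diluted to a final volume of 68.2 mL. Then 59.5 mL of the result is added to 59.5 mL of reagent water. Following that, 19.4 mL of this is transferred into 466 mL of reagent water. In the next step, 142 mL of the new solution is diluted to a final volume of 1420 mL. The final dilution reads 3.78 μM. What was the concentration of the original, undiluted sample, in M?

1.89 M

Overall dilution factor = 1000 × 2 × 25.02 × 10 = 5.00 × 10⁵.
Original = 3.78 μM × 5.00 × 10⁵ = 1.89 × 10⁶ μM = 1.89 M.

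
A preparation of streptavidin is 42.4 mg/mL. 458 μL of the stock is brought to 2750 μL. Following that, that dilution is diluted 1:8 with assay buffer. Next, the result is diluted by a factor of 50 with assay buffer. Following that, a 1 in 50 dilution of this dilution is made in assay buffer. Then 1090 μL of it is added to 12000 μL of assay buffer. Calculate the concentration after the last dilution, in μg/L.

Overall dilution factor = 6.004 × 8 × 50 × 50 × 12.01 = 1.44 × 10⁶.
42.4 mg/mL / 1.44 × 10⁶ = 2.94 × 10⁻⁵ mg/mL = 29.4 μg/L.

29.4 μg/L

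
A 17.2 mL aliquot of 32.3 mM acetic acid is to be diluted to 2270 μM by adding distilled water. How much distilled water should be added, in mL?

228 mL

2270 μM = 2.27 mM.
V₂ = C₁V₁/C₂ = 32.3 × 17.2 / 2.27 = 245 mL.
Diluent to add = V₂ − V₁ = 245 − 17.2 = 228 mL.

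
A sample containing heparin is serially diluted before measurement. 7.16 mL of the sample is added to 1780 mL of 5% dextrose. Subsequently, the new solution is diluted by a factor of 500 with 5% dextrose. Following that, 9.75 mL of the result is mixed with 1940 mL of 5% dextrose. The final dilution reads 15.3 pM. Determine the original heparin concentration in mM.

Overall dilution factor = 249.6 × 500 × 200.0 = 2.50 × 10⁷.
Original = 15.3 pM × 2.50 × 10⁷ = 3.82 × 10⁸ pM = 0.382 mM.

0.382 mM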